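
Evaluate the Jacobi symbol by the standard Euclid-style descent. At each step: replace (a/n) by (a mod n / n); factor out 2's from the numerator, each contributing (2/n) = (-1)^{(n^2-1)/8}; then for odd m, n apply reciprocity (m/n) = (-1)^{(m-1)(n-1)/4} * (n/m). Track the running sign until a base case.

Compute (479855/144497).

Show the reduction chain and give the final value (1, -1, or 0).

1

(479855/144497) = (46364/144497)   [reduce mod 144497]
46364 = 2^2·11591; (2/144497) = +1 since 144497 mod 8 = 1, so (46364/144497) = (+1)^2·(11591/144497); sign now +1
reciprocity: (11591/144497) = +1·(144497/11591) since 11591 mod 4 = 3, 144497 mod 4 = 1; sign now +1
(144497/11591) = (5405/11591)   [reduce mod 11591]
reciprocity: (5405/11591) = +1·(11591/5405) since 5405 mod 4 = 1, 11591 mod 4 = 3; sign now +1
(11591/5405) = (781/5405)   [reduce mod 5405]
reciprocity: (781/5405) = +1·(5405/781) since 781 mod 4 = 1, 5405 mod 4 = 1; sign now +1
(5405/781) = (719/781)   [reduce mod 781]
reciprocity: (719/781) = +1·(781/719) since 719 mod 4 = 3, 781 mod 4 = 1; sign now +1
(781/719) = (62/719)   [reduce mod 719]
62 = 2^1·31; (2/719) = +1 since 719 mod 8 = 7, so (62/719) = (+1)^1·(31/719); sign now +1
reciprocity: (31/719) = -1·(719/31) since 31 mod 4 = 3, 719 mod 4 = 3; sign now -1
(719/31) = (6/31)   [reduce mod 31]
6 = 2^1·3; (2/31) = +1 since 31 mod 8 = 7, so (6/31) = (+1)^1·(3/31); sign now -1
reciprocity: (3/31) = -1·(31/3) since 3 mod 4 = 3, 31 mod 4 = 3; sign now +1
(31/3) = (1/3)   [reduce mod 3]
(1/3) = 1; final value = sign = +1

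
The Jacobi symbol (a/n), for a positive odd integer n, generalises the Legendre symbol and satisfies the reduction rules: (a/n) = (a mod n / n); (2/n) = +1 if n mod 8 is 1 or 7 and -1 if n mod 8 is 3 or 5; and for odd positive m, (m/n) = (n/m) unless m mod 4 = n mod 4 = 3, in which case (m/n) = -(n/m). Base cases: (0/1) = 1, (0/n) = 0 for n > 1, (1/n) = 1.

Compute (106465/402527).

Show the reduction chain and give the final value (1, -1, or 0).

1

flip (106465/402527) -> (402527/106465): both odd, 106465 mod 4 = 1, 402527 mod 4 = 3, so the flip contributes +1; sign now +1
(402527/106465): 402527 mod 106465 = 83132, so (402527/106465) = (83132/106465)
factor out 2^2: 83132 = 2^2·20783; with 106465 mod 8 = 1, (2/106465) = +1; sign now +1; continue with (20783/106465)
flip (20783/106465) -> (106465/20783): both odd, 20783 mod 4 = 3, 106465 mod 4 = 1, so the flip contributes +1; sign now +1
(106465/20783): 106465 mod 20783 = 2550, so (106465/20783) = (2550/20783)
factor out 2^1: 2550 = 2^1·1275; with 20783 mod 8 = 7, (2/20783) = +1; sign now +1; continue with (1275/20783)
flip (1275/20783) -> (20783/1275): both odd, 1275 mod 4 = 3, 20783 mod 4 = 3, so the flip contributes -1; sign now -1
(20783/1275): 20783 mod 1275 = 383, so (20783/1275) = (383/1275)
flip (383/1275) -> (1275/383): both odd, 383 mod 4 = 3, 1275 mod 4 = 3, so the flip contributes -1; sign now +1
(1275/383): 1275 mod 383 = 126, so (1275/383) = (126/383)
factor out 2^1: 126 = 2^1·63; with 383 mod 8 = 7, (2/383) = +1; sign now +1; continue with (63/383)
flip (63/383) -> (383/63): both odd, 63 mod 4 = 3, 383 mod 4 = 3, so the flip contributes -1; sign now -1
(383/63): 383 mod 63 = 5, so (383/63) = (5/63)
flip (5/63) -> (63/5): both odd, 5 mod 4 = 1, 63 mod 4 = 3, so the flip contributes +1; sign now -1
(63/5): 63 mod 5 = 3, so (63/5) = (3/5)
flip (3/5) -> (5/3): both odd, 3 mod 4 = 3, 5 mod 4 = 1, so the flip contributes +1; sign now -1
(5/3): 5 mod 3 = 2, so (5/3) = (2/3)
factor out 2^1: 2 = 2^1·1; with 3 mod 8 = 3, (2/3) = -1; sign now +1; continue with (1/3)
reached (1/3) = 1, so the symbol is +1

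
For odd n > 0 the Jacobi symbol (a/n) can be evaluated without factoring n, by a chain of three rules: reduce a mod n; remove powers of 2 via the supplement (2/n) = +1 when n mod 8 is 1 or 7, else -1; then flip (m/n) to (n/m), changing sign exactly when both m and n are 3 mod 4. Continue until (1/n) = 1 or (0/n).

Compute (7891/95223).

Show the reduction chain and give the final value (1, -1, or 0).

flip (7891/95223) -> (95223/7891): both odd, 7891 mod 4 = 3, 95223 mod 4 = 3, so the flip contributes -1; sign now -1
(95223/7891): 95223 mod 7891 = 531, so (95223/7891) = (531/7891)
flip (531/7891) -> (7891/531): both odd, 531 mod 4 = 3, 7891 mod 4 = 3, so the flip contributes -1; sign now +1
(7891/531): 7891 mod 531 = 457, so (7891/531) = (457/531)
flip (457/531) -> (531/457): both odd, 457 mod 4 = 1, 531 mod 4 = 3, so the flip contributes +1; sign now +1
(531/457): 531 mod 457 = 74, so (531/457) = (74/457)
factor out 2^1: 74 = 2^1·37; with 457 mod 8 = 1, (2/457) = +1; sign now +1; continue with (37/457)
flip (37/457) -> (457/37): both odd, 37 mod 4 = 1, 457 mod 4 = 1, so the flip contributes +1; sign now +1
(457/37): 457 mod 37 = 13, so (457/37) = (13/37)
flip (13/37) -> (37/13): both odd, 13 mod 4 = 1, 37 mod 4 = 1, so the flip contributes +1; sign now +1
(37/13): 37 mod 13 = 11, so (37/13) = (11/13)
flip (11/13) -> (13/11): both odd, 11 mod 4 = 3, 13 mod 4 = 1, so the flip contributes +1; sign now +1
(13/11): 13 mod 11 = 2, so (13/11) = (2/11)
factor out 2^1: 2 = 2^1·1; with 11 mod 8 = 3, (2/11) = -1; sign now -1; continue with (1/11)
reached (1/11) = 1, so the symbol is -1

-1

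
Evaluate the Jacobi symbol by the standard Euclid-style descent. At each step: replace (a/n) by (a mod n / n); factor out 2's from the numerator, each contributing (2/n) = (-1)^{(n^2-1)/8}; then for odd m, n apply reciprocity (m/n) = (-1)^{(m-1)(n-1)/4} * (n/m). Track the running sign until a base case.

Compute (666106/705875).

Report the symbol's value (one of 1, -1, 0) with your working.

-1

factor out 2^1: 666106 = 2^1·333053; with 705875 mod 8 = 3, (2/705875) = -1; sign now -1; continue with (333053/705875)
flip (333053/705875) -> (705875/333053): both odd, 333053 mod 4 = 1, 705875 mod 4 = 3, so the flip contributes +1; sign now -1
(705875/333053): 705875 mod 333053 = 39769, so (705875/333053) = (39769/333053)
flip (39769/333053) -> (333053/39769): both odd, 39769 mod 4 = 1, 333053 mod 4 = 1, so the flip contributes +1; sign now -1
(333053/39769): 333053 mod 39769 = 14901, so (333053/39769) = (14901/39769)
flip (14901/39769) -> (39769/14901): both odd, 14901 mod 4 = 1, 39769 mod 4 = 1, so the flip contributes +1; sign now -1
(39769/14901): 39769 mod 14901 = 9967, so (39769/14901) = (9967/14901)
flip (9967/14901) -> (14901/9967): both odd, 9967 mod 4 = 3, 14901 mod 4 = 1, so the flip contributes +1; sign now -1
(14901/9967): 14901 mod 9967 = 4934, so (14901/9967) = (4934/9967)
factor out 2^1: 4934 = 2^1·2467; with 9967 mod 8 = 7, (2/9967) = +1; sign now -1; continue with (2467/9967)
flip (2467/9967) -> (9967/2467): both odd, 2467 mod 4 = 3, 9967 mod 4 = 3, so the flip contributes -1; sign now +1
(9967/2467): 9967 mod 2467 = 99, so (9967/2467) = (99/2467)
flip (99/2467) -> (2467/99): both odd, 99 mod 4 = 3, 2467 mod 4 = 3, so the flip contributes -1; sign now -1
(2467/99): 2467 mod 99 = 91, so (2467/99) = (91/99)
flip (91/99) -> (99/91): both odd, 91 mod 4 = 3, 99 mod 4 = 3, so the flip contributes -1; sign now +1
(99/91): 99 mod 91 = 8, so (99/91) = (8/91)
factor out 2^3: 8 = 2^3·1; with 91 mod 8 = 3, (2/91) = -1; sign now -1; continue with (1/91)
reached (1/91) = 1, so the symbol is -1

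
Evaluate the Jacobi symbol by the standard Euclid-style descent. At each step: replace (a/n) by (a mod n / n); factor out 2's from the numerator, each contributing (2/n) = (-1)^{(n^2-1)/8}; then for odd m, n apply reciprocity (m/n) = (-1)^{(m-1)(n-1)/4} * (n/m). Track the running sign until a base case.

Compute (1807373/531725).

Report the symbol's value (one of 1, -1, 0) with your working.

-1

(1807373/531725) = (212198/531725)   [reduce mod 531725]
212198 = 2^1·106099; (2/531725) = -1 since 531725 mod 8 = 5, so (212198/531725) = (-1)^1·(106099/531725); sign now -1
reciprocity: (106099/531725) = +1·(531725/106099) since 106099 mod 4 = 3, 531725 mod 4 = 1; sign now -1
(531725/106099) = (1230/106099)   [reduce mod 106099]
1230 = 2^1·615; (2/106099) = -1 since 106099 mod 8 = 3, so (1230/106099) = (-1)^1·(615/106099); sign now +1
reciprocity: (615/106099) = -1·(106099/615) since 615 mod 4 = 3, 106099 mod 4 = 3; sign now -1
(106099/615) = (319/615)   [reduce mod 615]
reciprocity: (319/615) = -1·(615/319) since 319 mod 4 = 3, 615 mod 4 = 3; sign now +1
(615/319) = (296/319)   [reduce mod 319]
296 = 2^3·37; (2/319) = +1 since 319 mod 8 = 7, so (296/319) = (+1)^3·(37/319); sign now +1
reciprocity: (37/319) = +1·(319/37) since 37 mod 4 = 1, 319 mod 4 = 3; sign now +1
(319/37) = (23/37)   [reduce mod 37]
reciprocity: (23/37) = +1·(37/23) since 23 mod 4 = 3, 37 mod 4 = 1; sign now +1
(37/23) = (14/23)   [reduce mod 23]
14 = 2^1·7; (2/23) = +1 since 23 mod 8 = 7, so (14/23) = (+1)^1·(7/23); sign now +1
reciprocity: (7/23) = -1·(23/7) since 7 mod 4 = 3, 23 mod 4 = 3; sign now -1
(23/7) = (2/7)   [reduce mod 7]
2 = 2^1·1; (2/7) = +1 since 7 mod 8 = 7, so (2/7) = (+1)^1·(1/7); sign now -1
(1/7) = 1; final value = sign = -1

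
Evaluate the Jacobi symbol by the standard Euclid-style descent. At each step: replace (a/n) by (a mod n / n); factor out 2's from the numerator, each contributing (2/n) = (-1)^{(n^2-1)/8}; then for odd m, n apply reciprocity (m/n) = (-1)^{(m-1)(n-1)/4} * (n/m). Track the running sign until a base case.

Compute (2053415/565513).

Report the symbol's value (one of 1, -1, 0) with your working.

0

(2053415/565513) = (356876/565513)   [reduce mod 565513]
356876 = 2^2·89219; (2/565513) = +1 since 565513 mod 8 = 1, so (356876/565513) = (+1)^2·(89219/565513); sign now +1
reciprocity: (89219/565513) = +1·(565513/89219) since 89219 mod 4 = 3, 565513 mod 4 = 1; sign now +1
(565513/89219) = (30199/89219)   [reduce mod 89219]
reciprocity: (30199/89219) = -1·(89219/30199) since 30199 mod 4 = 3, 89219 mod 4 = 3; sign now -1
(89219/30199) = (28821/30199)   [reduce mod 30199]
reciprocity: (28821/30199) = +1·(30199/28821) since 28821 mod 4 = 1, 30199 mod 4 = 3; sign now -1
(30199/28821) = (1378/28821)   [reduce mod 28821]
1378 = 2^1·689; (2/28821) = -1 since 28821 mod 8 = 5, so (1378/28821) = (-1)^1·(689/28821); sign now +1
reciprocity: (689/28821) = +1·(28821/689) since 689 mod 4 = 1, 28821 mod 4 = 1; sign now +1
(28821/689) = (572/689)   [reduce mod 689]
572 = 2^2·143; (2/689) = +1 since 689 mod 8 = 1, so (572/689) = (+1)^2·(143/689); sign now +1
reciprocity: (143/689) = +1·(689/143) since 143 mod 4 = 3, 689 mod 4 = 1; sign now +1
(689/143) = (117/143)   [reduce mod 143]
reciprocity: (117/143) = +1·(143/117) since 117 mod 4 = 1, 143 mod 4 = 3; sign now +1
(143/117) = (26/117)   [reduce mod 117]
26 = 2^1·13; (2/117) = -1 since 117 mod 8 = 5, so (26/117) = (-1)^1·(13/117); sign now -1
reciprocity: (13/117) = +1·(117/13) since 13 mod 4 = 1, 117 mod 4 = 1; sign now -1
(117/13) = (0/13)   [reduce mod 13]
(0/13) = 0   [gcd(a, n) > 1]; final value = 0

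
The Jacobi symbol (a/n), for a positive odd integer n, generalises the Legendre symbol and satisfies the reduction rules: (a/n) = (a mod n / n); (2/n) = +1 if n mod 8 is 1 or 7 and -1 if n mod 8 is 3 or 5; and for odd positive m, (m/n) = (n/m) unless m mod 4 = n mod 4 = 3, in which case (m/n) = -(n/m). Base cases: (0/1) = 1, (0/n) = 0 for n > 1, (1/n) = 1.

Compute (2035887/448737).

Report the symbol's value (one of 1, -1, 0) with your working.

(2035887/448737): 2035887 mod 448737 = 240939, so (2035887/448737) = (240939/448737)
flip (240939/448737) -> (448737/240939): both odd, 240939 mod 4 = 3, 448737 mod 4 = 1, so the flip contributes +1; sign now +1
(448737/240939): 448737 mod 240939 = 207798, so (448737/240939) = (207798/240939)
factor out 2^1: 207798 = 2^1·103899; with 240939 mod 8 = 3, (2/240939) = -1; sign now -1; continue with (103899/240939)
flip (103899/240939) -> (240939/103899): both odd, 103899 mod 4 = 3, 240939 mod 4 = 3, so the flip contributes -1; sign now +1
(240939/103899): 240939 mod 103899 = 33141, so (240939/103899) = (33141/103899)
flip (33141/103899) -> (103899/33141): both odd, 33141 mod 4 = 1, 103899 mod 4 = 3, so the flip contributes +1; sign now +1
(103899/33141): 103899 mod 33141 = 4476, so (103899/33141) = (4476/33141)
factor out 2^2: 4476 = 2^2·1119; with 33141 mod 8 = 5, (2/33141) = -1; sign now +1; continue with (1119/33141)
flip (1119/33141) -> (33141/1119): both odd, 1119 mod 4 = 3, 33141 mod 4 = 1, so the flip contributes +1; sign now +1
(33141/1119): 33141 mod 1119 = 690, so (33141/1119) = (690/1119)
factor out 2^1: 690 = 2^1·345; with 1119 mod 8 = 7, (2/1119) = +1; sign now +1; continue with (345/1119)
flip (345/1119) -> (1119/345): both odd, 345 mod 4 = 1, 1119 mod 4 = 3, so the flip contributes +1; sign now +1
(1119/345): 1119 mod 345 = 84, so (1119/345) = (84/345)
factor out 2^2: 84 = 2^2·21; with 345 mod 8 = 1, (2/345) = +1; sign now +1; continue with (21/345)
flip (21/345) -> (345/21): both odd, 21 mod 4 = 1, 345 mod 4 = 1, so the flip contributes +1; sign now +1
(345/21): 345 mod 21 = 9, so (345/21) = (9/21)
flip (9/21) -> (21/9): both odd, 9 mod 4 = 1, 21 mod 4 = 1, so the flip contributes +1; sign now +1
(21/9): 21 mod 9 = 3, so (21/9) = (3/9)
flip (3/9) -> (9/3): both odd, 3 mod 4 = 3, 9 mod 4 = 1, so the flip contributes +1; sign now +1
(9/3): 9 mod 3 = 0, so (9/3) = (0/3)
reached (0/3); gcd(a, n) > 1, so (0/3) = 0 and the symbol is 0

0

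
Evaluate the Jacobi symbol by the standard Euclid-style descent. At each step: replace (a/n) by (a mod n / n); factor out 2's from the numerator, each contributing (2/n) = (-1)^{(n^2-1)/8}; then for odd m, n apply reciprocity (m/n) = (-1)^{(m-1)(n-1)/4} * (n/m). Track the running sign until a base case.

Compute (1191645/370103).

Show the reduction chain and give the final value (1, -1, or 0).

1

(1191645/370103): 1191645 mod 370103 = 81336, so (1191645/370103) = (81336/370103)
factor out 2^3: 81336 = 2^3·10167; with 370103 mod 8 = 7, (2/370103) = +1; sign now +1; continue with (10167/370103)
flip (10167/370103) -> (370103/10167): both odd, 10167 mod 4 = 3, 370103 mod 4 = 3, so the flip contributes -1; sign now -1
(370103/10167): 370103 mod 10167 = 4091, so (370103/10167) = (4091/10167)
flip (4091/10167) -> (10167/4091): both odd, 4091 mod 4 = 3, 10167 mod 4 = 3, so the flip contributes -1; sign now +1
(10167/4091): 10167 mod 4091 = 1985, so (10167/4091) = (1985/4091)
flip (1985/4091) -> (4091/1985): both odd, 1985 mod 4 = 1, 4091 mod 4 = 3, so the flip contributes +1; sign now +1
(4091/1985): 4091 mod 1985 = 121, so (4091/1985) = (121/1985)
flip (121/1985) -> (1985/121): both odd, 121 mod 4 = 1, 1985 mod 4 = 1, so the flip contributes +1; sign now +1
(1985/121): 1985 mod 121 = 49, so (1985/121) = (49/121)
flip (49/121) -> (121/49): both odd, 49 mod 4 = 1, 121 mod 4 = 1, so the flip contributes +1; sign now +1
(121/49): 121 mod 49 = 23, so (121/49) = (23/49)
flip (23/49) -> (49/23): both odd, 23 mod 4 = 3, 49 mod 4 = 1, so the flip contributes +1; sign now +1
(49/23): 49 mod 23 = 3, so (49/23) = (3/23)
flip (3/23) -> (23/3): both odd, 3 mod 4 = 3, 23 mod 4 = 3, so the flip contributes -1; sign now -1
(23/3): 23 mod 3 = 2, so (23/3) = (2/3)
factor out 2^1: 2 = 2^1·1; with 3 mod 8 = 3, (2/3) = -1; sign now +1; continue with (1/3)
reached (1/3) = 1, so the symbol is +1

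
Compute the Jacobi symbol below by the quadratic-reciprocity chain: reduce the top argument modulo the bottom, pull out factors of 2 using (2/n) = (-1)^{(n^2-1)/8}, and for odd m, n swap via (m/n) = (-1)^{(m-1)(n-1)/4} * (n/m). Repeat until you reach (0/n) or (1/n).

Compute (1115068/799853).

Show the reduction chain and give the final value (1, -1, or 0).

(1115068/799853) = (315215/799853)   [reduce mod 799853]
reciprocity: (315215/799853) = +1·(799853/315215) since 315215 mod 4 = 3, 799853 mod 4 = 1; sign now +1
(799853/315215) = (169423/315215)   [reduce mod 315215]
reciprocity: (169423/315215) = -1·(315215/169423) since 169423 mod 4 = 3, 315215 mod 4 = 3; sign now -1
(315215/169423) = (145792/169423)   [reduce mod 169423]
145792 = 2^7·1139; (2/169423) = +1 since 169423 mod 8 = 7, so (145792/169423) = (+1)^7·(1139/169423); sign now -1
reciprocity: (1139/169423) = -1·(169423/1139) since 1139 mod 4 = 3, 169423 mod 4 = 3; sign now +1
(169423/1139) = (851/1139)   [reduce mod 1139]
reciprocity: (851/1139) = -1·(1139/851) since 851 mod 4 = 3, 1139 mod 4 = 3; sign now -1
(1139/851) = (288/851)   [reduce mod 851]
288 = 2^5·9; (2/851) = -1 since 851 mod 8 = 3, so (288/851) = (-1)^5·(9/851); sign now +1
reciprocity: (9/851) = +1·(851/9) since 9 mod 4 = 1, 851 mod 4 = 3; sign now +1
(851/9) = (5/9)   [reduce mod 9]
reciprocity: (5/9) = +1·(9/5) since 5 mod 4 = 1, 9 mod 4 = 1; sign now +1
(9/5) = (4/5)   [reduce mod 5]
4 = 2^2·1; (2/5) = -1 since 5 mod 8 = 5, so (4/5) = (-1)^2·(1/5); sign now +1
(1/5) = 1; final value = sign = +1

1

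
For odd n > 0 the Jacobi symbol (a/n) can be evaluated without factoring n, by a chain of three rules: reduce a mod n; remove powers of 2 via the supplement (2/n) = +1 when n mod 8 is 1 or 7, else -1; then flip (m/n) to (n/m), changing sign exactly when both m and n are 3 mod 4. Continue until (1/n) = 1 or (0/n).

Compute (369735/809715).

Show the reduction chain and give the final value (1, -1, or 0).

flip (369735/809715) -> (809715/369735): both odd, 369735 mod 4 = 3, 809715 mod 4 = 3, so the flip contributes -1; sign now -1
(809715/369735): 809715 mod 369735 = 70245, so (809715/369735) = (70245/369735)
flip (70245/369735) -> (369735/70245): both odd, 70245 mod 4 = 1, 369735 mod 4 = 3, so the flip contributes +1; sign now -1
(369735/70245): 369735 mod 70245 = 18510, so (369735/70245) = (18510/70245)
factor out 2^1: 18510 = 2^1·9255; with 70245 mod 8 = 5, (2/70245) = -1; sign now +1; continue with (9255/70245)
flip (9255/70245) -> (70245/9255): both odd, 9255 mod 4 = 3, 70245 mod 4 = 1, so the flip contributes +1; sign now +1
(70245/9255): 70245 mod 9255 = 5460, so (70245/9255) = (5460/9255)
factor out 2^2: 5460 = 2^2·1365; with 9255 mod 8 = 7, (2/9255) = +1; sign now +1; continue with (1365/9255)
flip (1365/9255) -> (9255/1365): both odd, 1365 mod 4 = 1, 9255 mod 4 = 3, so the flip contributes +1; sign now +1
(9255/1365): 9255 mod 1365 = 1065, so (9255/1365) = (1065/1365)
flip (1065/1365) -> (1365/1065): both odd, 1065 mod 4 = 1, 1365 mod 4 = 1, so the flip contributes +1; sign now +1
(1365/1065): 1365 mod 1065 = 300, so (1365/1065) = (300/1065)
factor out 2^2: 300 = 2^2·75; with 1065 mod 8 = 1, (2/1065) = +1; sign now +1; continue with (75/1065)
flip (75/1065) -> (1065/75): both odd, 75 mod 4 = 3, 1065 mod 4 = 1, so the flip contributes +1; sign now +1
(1065/75): 1065 mod 75 = 15, so (1065/75) = (15/75)
flip (15/75) -> (75/15): both odd, 15 mod 4 = 3, 75 mod 4 = 3, so the flip contributes -1; sign now -1
(75/15): 75 mod 15 = 0, so (75/15) = (0/15)
reached (0/15); gcd(a, n) > 1, so (0/15) = 0 and the symbol is 0

0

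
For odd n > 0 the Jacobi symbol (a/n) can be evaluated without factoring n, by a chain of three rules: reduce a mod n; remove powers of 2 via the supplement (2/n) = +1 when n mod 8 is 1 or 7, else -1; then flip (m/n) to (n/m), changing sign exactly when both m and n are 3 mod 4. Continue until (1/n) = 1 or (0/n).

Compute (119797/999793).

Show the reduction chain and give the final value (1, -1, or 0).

flip (119797/999793) -> (999793/119797): both odd, 119797 mod 4 = 1, 999793 mod 4 = 1, so the flip contributes +1; sign now +1
(999793/119797): 999793 mod 119797 = 41417, so (999793/119797) = (41417/119797)
flip (41417/119797) -> (119797/41417): both odd, 41417 mod 4 = 1, 119797 mod 4 = 1, so the flip contributes +1; sign now +1
(119797/41417): 119797 mod 41417 = 36963, so (119797/41417) = (36963/41417)
flip (36963/41417) -> (41417/36963): both odd, 36963 mod 4 = 3, 41417 mod 4 = 1, so the flip contributes +1; sign now +1
(41417/36963): 41417 mod 36963 = 4454, so (41417/36963) = (4454/36963)
factor out 2^1: 4454 = 2^1·2227; with 36963 mod 8 = 3, (2/36963) = -1; sign now -1; continue with (2227/36963)
flip (2227/36963) -> (36963/2227): both odd, 2227 mod 4 = 3, 36963 mod 4 = 3, so the flip contributes -1; sign now +1
(36963/2227): 36963 mod 2227 = 1331, so (36963/2227) = (1331/2227)
flip (1331/2227) -> (2227/1331): both odd, 1331 mod 4 = 3, 2227 mod 4 = 3, so the flip contributes -1; sign now -1
(2227/1331): 2227 mod 1331 = 896, so (2227/1331) = (896/1331)
factor out 2^7: 896 = 2^7·7; with 1331 mod 8 = 3, (2/1331) = -1; sign now +1; continue with (7/1331)
flip (7/1331) -> (1331/7): both odd, 7 mod 4 = 3, 1331 mod 4 = 3, so the flip contributes -1; sign now -1
(1331/7): 1331 mod 7 = 1, so (1331/7) = (1/7)
reached (1/7) = 1, so the symbol is -1

-1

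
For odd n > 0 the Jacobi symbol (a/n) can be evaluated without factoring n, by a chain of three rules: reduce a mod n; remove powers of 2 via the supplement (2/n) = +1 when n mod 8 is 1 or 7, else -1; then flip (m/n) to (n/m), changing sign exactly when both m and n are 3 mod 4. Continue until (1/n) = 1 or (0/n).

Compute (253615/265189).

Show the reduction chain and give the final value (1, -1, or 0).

reciprocity: (253615/265189) = +1·(265189/253615) since 253615 mod 4 = 3, 265189 mod 4 = 1; sign now +1
(265189/253615) = (11574/253615)   [reduce mod 253615]
11574 = 2^1·5787; (2/253615) = +1 since 253615 mod 8 = 7, so (11574/253615) = (+1)^1·(5787/253615); sign now +1
reciprocity: (5787/253615) = -1·(253615/5787) since 5787 mod 4 = 3, 253615 mod 4 = 3; sign now -1
(253615/5787) = (4774/5787)   [reduce mod 5787]
4774 = 2^1·2387; (2/5787) = -1 since 5787 mod 8 = 3, so (4774/5787) = (-1)^1·(2387/5787); sign now +1
reciprocity: (2387/5787) = -1·(5787/2387) since 2387 mod 4 = 3, 5787 mod 4 = 3; sign now -1
(5787/2387) = (1013/2387)   [reduce mod 2387]
reciprocity: (1013/2387) = +1·(2387/1013) since 1013 mod 4 = 1, 2387 mod 4 = 3; sign now -1
(2387/1013) = (361/1013)   [reduce mod 1013]
reciprocity: (361/1013) = +1·(1013/361) since 361 mod 4 = 1, 1013 mod 4 = 1; sign now -1
(1013/361) = (291/361)   [reduce mod 361]
reciprocity: (291/361) = +1·(361/291) since 291 mod 4 = 3, 361 mod 4 = 1; sign now -1
(361/291) = (70/291)   [reduce mod 291]
70 = 2^1·35; (2/291) = -1 since 291 mod 8 = 3, so (70/291) = (-1)^1·(35/291); sign now +1
reciprocity: (35/291) = -1·(291/35) since 35 mod 4 = 3, 291 mod 4 = 3; sign now -1
(291/35) = (11/35)   [reduce mod 35]
reciprocity: (11/35) = -1·(35/11) since 11 mod 4 = 3, 35 mod 4 = 3; sign now +1
(35/11) = (2/11)   [reduce mod 11]
2 = 2^1·1; (2/11) = -1 since 11 mod 8 = 3, so (2/11) = (-1)^1·(1/11); sign now -1
(1/11) = 1; final value = sign = -1

-1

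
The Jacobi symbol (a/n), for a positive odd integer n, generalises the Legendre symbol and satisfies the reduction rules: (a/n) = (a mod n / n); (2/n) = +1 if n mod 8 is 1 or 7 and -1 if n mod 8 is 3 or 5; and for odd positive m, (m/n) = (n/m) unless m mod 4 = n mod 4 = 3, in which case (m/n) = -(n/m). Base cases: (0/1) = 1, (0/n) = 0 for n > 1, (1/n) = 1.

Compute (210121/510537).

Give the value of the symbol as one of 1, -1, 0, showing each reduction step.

-1

reciprocity: (210121/510537) = +1·(510537/210121) since 210121 mod 4 = 1, 510537 mod 4 = 1; sign now +1
(510537/210121) = (90295/210121)   [reduce mod 210121]
reciprocity: (90295/210121) = +1·(210121/90295) since 90295 mod 4 = 3, 210121 mod 4 = 1; sign now +1
(210121/90295) = (29531/90295)   [reduce mod 90295]
reciprocity: (29531/90295) = -1·(90295/29531) since 29531 mod 4 = 3, 90295 mod 4 = 3; sign now -1
(90295/29531) = (1702/29531)   [reduce mod 29531]
1702 = 2^1·851; (2/29531) = -1 since 29531 mod 8 = 3, so (1702/29531) = (-1)^1·(851/29531); sign now +1
reciprocity: (851/29531) = -1·(29531/851) since 851 mod 4 = 3, 29531 mod 4 = 3; sign now -1
(29531/851) = (597/851)   [reduce mod 851]
reciprocity: (597/851) = +1·(851/597) since 597 mod 4 = 1, 851 mod 4 = 3; sign now -1
(851/597) = (254/597)   [reduce mod 597]
254 = 2^1·127; (2/597) = -1 since 597 mod 8 = 5, so (254/597) = (-1)^1·(127/597); sign now +1
reciprocity: (127/597) = +1·(597/127) since 127 mod 4 = 3, 597 mod 4 = 1; sign now +1
(597/127) = (89/127)   [reduce mod 127]
reciprocity: (89/127) = +1·(127/89) since 89 mod 4 = 1, 127 mod 4 = 3; sign now +1
(127/89) = (38/89)   [reduce mod 89]
38 = 2^1·19; (2/89) = +1 since 89 mod 8 = 1, so (38/89) = (+1)^1·(19/89); sign now +1
reciprocity: (19/89) = +1·(89/19) since 19 mod 4 = 3, 89 mod 4 = 1; sign now +1
(89/19) = (13/19)   [reduce mod 19]
reciprocity: (13/19) = +1·(19/13) since 13 mod 4 = 1, 19 mod 4 = 3; sign now +1
(19/13) = (6/13)   [reduce mod 13]
6 = 2^1·3; (2/13) = -1 since 13 mod 8 = 5, so (6/13) = (-1)^1·(3/13); sign now -1
reciprocity: (3/13) = +1·(13/3) since 3 mod 4 = 3, 13 mod 4 = 1; sign now -1
(13/3) = (1/3)   [reduce mod 3]
(1/3) = 1; final value = sign = -1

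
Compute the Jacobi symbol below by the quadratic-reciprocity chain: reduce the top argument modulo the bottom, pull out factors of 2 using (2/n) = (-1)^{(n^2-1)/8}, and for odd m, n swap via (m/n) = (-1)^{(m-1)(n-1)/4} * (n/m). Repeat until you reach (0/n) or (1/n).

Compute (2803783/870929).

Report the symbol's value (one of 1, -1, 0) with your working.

(2803783/870929) = (190996/870929)   [reduce mod 870929]
190996 = 2^2·47749; (2/870929) = +1 since 870929 mod 8 = 1, so (190996/870929) = (+1)^2·(47749/870929); sign now +1
reciprocity: (47749/870929) = +1·(870929/47749) since 47749 mod 4 = 1, 870929 mod 4 = 1; sign now +1
(870929/47749) = (11447/47749)   [reduce mod 47749]
reciprocity: (11447/47749) = +1·(47749/11447) since 11447 mod 4 = 3, 47749 mod 4 = 1; sign now +1
(47749/11447) = (1961/11447)   [reduce mod 11447]
reciprocity: (1961/11447) = +1·(11447/1961) since 1961 mod 4 = 1, 11447 mod 4 = 3; sign now +1
(11447/1961) = (1642/1961)   [reduce mod 1961]
1642 = 2^1·821; (2/1961) = +1 since 1961 mod 8 = 1, so (1642/1961) = (+1)^1·(821/1961); sign now +1
reciprocity: (821/1961) = +1·(1961/821) since 821 mod 4 = 1, 1961 mod 4 = 1; sign now +1
(1961/821) = (319/821)   [reduce mod 821]
reciprocity: (319/821) = +1·(821/319) since 319 mod 4 = 3, 821 mod 4 = 1; sign now +1
(821/319) = (183/319)   [reduce mod 319]
reciprocity: (183/319) = -1·(319/183) since 183 mod 4 = 3, 319 mod 4 = 3; sign now -1
(319/183) = (136/183)   [reduce mod 183]
136 = 2^3·17; (2/183) = +1 since 183 mod 8 = 7, so (136/183) = (+1)^3·(17/183); sign now -1
reciprocity: (17/183) = +1·(183/17) since 17 mod 4 = 1, 183 mod 4 = 3; sign now -1
(183/17) = (13/17)   [reduce mod 17]
reciprocity: (13/17) = +1·(17/13) since 13 mod 4 = 1, 17 mod 4 = 1; sign now -1
(17/13) = (4/13)   [reduce mod 13]
4 = 2^2·1; (2/13) = -1 since 13 mod 8 = 5, so (4/13) = (-1)^2·(1/13); sign now -1
(1/13) = 1; final value = sign = -1

-1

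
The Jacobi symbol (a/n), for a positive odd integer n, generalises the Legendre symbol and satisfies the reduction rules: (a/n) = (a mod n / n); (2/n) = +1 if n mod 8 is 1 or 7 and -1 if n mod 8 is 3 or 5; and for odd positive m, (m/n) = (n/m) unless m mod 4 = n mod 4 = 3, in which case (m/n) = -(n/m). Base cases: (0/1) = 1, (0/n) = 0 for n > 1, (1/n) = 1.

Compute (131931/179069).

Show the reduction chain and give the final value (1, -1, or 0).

flip (131931/179069) -> (179069/131931): both odd, 131931 mod 4 = 3, 179069 mod 4 = 1, so the flip contributes +1; sign now +1
(179069/131931): 179069 mod 131931 = 47138, so (179069/131931) = (47138/131931)
factor out 2^1: 47138 = 2^1·23569; with 131931 mod 8 = 3, (2/131931) = -1; sign now -1; continue with (23569/131931)
flip (23569/131931) -> (131931/23569): both odd, 23569 mod 4 = 1, 131931 mod 4 = 3, so the flip contributes +1; sign now -1
(131931/23569): 131931 mod 23569 = 14086, so (131931/23569) = (14086/23569)
factor out 2^1: 14086 = 2^1·7043; with 23569 mod 8 = 1, (2/23569) = +1; sign now -1; continue with (7043/23569)
flip (7043/23569) -> (23569/7043): both odd, 7043 mod 4 = 3, 23569 mod 4 = 1, so the flip contributes +1; sign now -1
(23569/7043): 23569 mod 7043 = 2440, so (23569/7043) = (2440/7043)
factor out 2^3: 2440 = 2^3·305; with 7043 mod 8 = 3, (2/7043) = -1; sign now +1; continue with (305/7043)
flip (305/7043) -> (7043/305): both odd, 305 mod 4 = 1, 7043 mod 4 = 3, so the flip contributes +1; sign now +1
(7043/305): 7043 mod 305 = 28, so (7043/305) = (28/305)
factor out 2^2: 28 = 2^2·7; with 305 mod 8 = 1, (2/305) = +1; sign now +1; continue with (7/305)
flip (7/305) -> (305/7): both odd, 7 mod 4 = 3, 305 mod 4 = 1, so the flip contributes +1; sign now +1
(305/7): 305 mod 7 = 4, so (305/7) = (4/7)
factor out 2^2: 4 = 2^2·1; with 7 mod 8 = 7, (2/7) = +1; sign now +1; continue with (1/7)
reached (1/7) = 1, so the symbol is +1

1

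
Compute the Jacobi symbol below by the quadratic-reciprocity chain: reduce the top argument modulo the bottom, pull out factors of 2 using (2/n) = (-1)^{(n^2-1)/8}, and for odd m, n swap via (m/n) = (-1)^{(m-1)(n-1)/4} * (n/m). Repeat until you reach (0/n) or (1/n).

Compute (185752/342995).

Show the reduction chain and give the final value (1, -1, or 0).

factor out 2^3: 185752 = 2^3·23219; with 342995 mod 8 = 3, (2/342995) = -1; sign now -1; continue with (23219/342995)
flip (23219/342995) -> (342995/23219): both odd, 23219 mod 4 = 3, 342995 mod 4 = 3, so the flip contributes -1; sign now +1
(342995/23219): 342995 mod 23219 = 17929, so (342995/23219) = (17929/23219)
flip (17929/23219) -> (23219/17929): both odd, 17929 mod 4 = 1, 23219 mod 4 = 3, so the flip contributes +1; sign now +1
(23219/17929): 23219 mod 17929 = 5290, so (23219/17929) = (5290/17929)
factor out 2^1: 5290 = 2^1·2645; with 17929 mod 8 = 1, (2/17929) = +1; sign now +1; continue with (2645/17929)
flip (2645/17929) -> (17929/2645): both odd, 2645 mod 4 = 1, 17929 mod 4 = 1, so the flip contributes +1; sign now +1
(17929/2645): 17929 mod 2645 = 2059, so (17929/2645) = (2059/2645)
flip (2059/2645) -> (2645/2059): both odd, 2059 mod 4 = 3, 2645 mod 4 = 1, so the flip contributes +1; sign now +1
(2645/2059): 2645 mod 2059 = 586, so (2645/2059) = (586/2059)
factor out 2^1: 586 = 2^1·293; with 2059 mod 8 = 3, (2/2059) = -1; sign now -1; continue with (293/2059)
flip (293/2059) -> (2059/293): both odd, 293 mod 4 = 1, 2059 mod 4 = 3, so the flip contributes +1; sign now -1
(2059/293): 2059 mod 293 = 8, so (2059/293) = (8/293)
factor out 2^3: 8 = 2^3·1; with 293 mod 8 = 5, (2/293) = -1; sign now +1; continue with (1/293)
reached (1/293) = 1, so the symbol is +1

1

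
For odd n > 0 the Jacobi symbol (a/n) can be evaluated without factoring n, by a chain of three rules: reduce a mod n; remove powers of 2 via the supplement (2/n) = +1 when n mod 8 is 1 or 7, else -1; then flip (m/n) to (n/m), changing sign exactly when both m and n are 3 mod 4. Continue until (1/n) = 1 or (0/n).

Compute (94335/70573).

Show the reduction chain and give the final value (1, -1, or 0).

(94335/70573): 94335 mod 70573 = 23762, so (94335/70573) = (23762/70573)
factor out 2^1: 23762 = 2^1·11881; with 70573 mod 8 = 5, (2/70573) = -1; sign now -1; continue with (11881/70573)
flip (11881/70573) -> (70573/11881): both odd, 11881 mod 4 = 1, 70573 mod 4 = 1, so the flip contributes +1; sign now -1
(70573/11881): 70573 mod 11881 = 11168, so (70573/11881) = (11168/11881)
factor out 2^5: 11168 = 2^5·349; with 11881 mod 8 = 1, (2/11881) = +1; sign now -1; continue with (349/11881)
flip (349/11881) -> (11881/349): both odd, 349 mod 4 = 1, 11881 mod 4 = 1, so the flip contributes +1; sign now -1
(11881/349): 11881 mod 349 = 15, so (11881/349) = (15/349)
flip (15/349) -> (349/15): both odd, 15 mod 4 = 3, 349 mod 4 = 1, so the flip contributes +1; sign now -1
(349/15): 349 mod 15 = 4, so (349/15) = (4/15)
factor out 2^2: 4 = 2^2·1; with 15 mod 8 = 7, (2/15) = +1; sign now -1; continue with (1/15)
reached (1/15) = 1, so the symbol is -1

-1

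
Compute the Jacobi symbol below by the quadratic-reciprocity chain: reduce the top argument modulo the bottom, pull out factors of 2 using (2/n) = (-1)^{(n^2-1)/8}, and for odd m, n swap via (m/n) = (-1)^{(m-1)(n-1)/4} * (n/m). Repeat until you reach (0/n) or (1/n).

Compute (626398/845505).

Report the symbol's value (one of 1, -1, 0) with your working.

626398 = 2^1·313199; (2/845505) = +1 since 845505 mod 8 = 1, so (626398/845505) = (+1)^1·(313199/845505); sign now +1
reciprocity: (313199/845505) = +1·(845505/313199) since 313199 mod 4 = 3, 845505 mod 4 = 1; sign now +1
(845505/313199) = (219107/313199)   [reduce mod 313199]
reciprocity: (219107/313199) = -1·(313199/219107) since 219107 mod 4 = 3, 313199 mod 4 = 3; sign now -1
(313199/219107) = (94092/219107)   [reduce mod 219107]
94092 = 2^2·23523; (2/219107) = -1 since 219107 mod 8 = 3, so (94092/219107) = (-1)^2·(23523/219107); sign now -1
reciprocity: (23523/219107) = -1·(219107/23523) since 23523 mod 4 = 3, 219107 mod 4 = 3; sign now +1
(219107/23523) = (7400/23523)   [reduce mod 23523]
7400 = 2^3·925; (2/23523) = -1 since 23523 mod 8 = 3, so (7400/23523) = (-1)^3·(925/23523); sign now -1
reciprocity: (925/23523) = +1·(23523/925) since 925 mod 4 = 1, 23523 mod 4 = 3; sign now -1
(23523/925) = (398/925)   [reduce mod 925]
398 = 2^1·199; (2/925) = -1 since 925 mod 8 = 5, so (398/925) = (-1)^1·(199/925); sign now +1
reciprocity: (199/925) = +1·(925/199) since 199 mod 4 = 3, 925 mod 4 = 1; sign now +1
(925/199) = (129/199)   [reduce mod 199]
reciprocity: (129/199) = +1·(199/129) since 129 mod 4 = 1, 199 mod 4 = 3; sign now +1
(199/129) = (70/129)   [reduce mod 129]
70 = 2^1·35; (2/129) = +1 since 129 mod 8 = 1, so (70/129) = (+1)^1·(35/129); sign now +1
reciprocity: (35/129) = +1·(129/35) since 35 mod 4 = 3, 129 mod 4 = 1; sign now +1
(129/35) = (24/35)   [reduce mod 35]
24 = 2^3·3; (2/35) = -1 since 35 mod 8 = 3, so (24/35) = (-1)^3·(3/35); sign now -1
reciprocity: (3/35) = -1·(35/3) since 3 mod 4 = 3, 35 mod 4 = 3; sign now +1
(35/3) = (2/3)   [reduce mod 3]
2 = 2^1·1; (2/3) = -1 since 3 mod 8 = 3, so (2/3) = (-1)^1·(1/3); sign now -1
(1/3) = 1; final value = sign = -1

-1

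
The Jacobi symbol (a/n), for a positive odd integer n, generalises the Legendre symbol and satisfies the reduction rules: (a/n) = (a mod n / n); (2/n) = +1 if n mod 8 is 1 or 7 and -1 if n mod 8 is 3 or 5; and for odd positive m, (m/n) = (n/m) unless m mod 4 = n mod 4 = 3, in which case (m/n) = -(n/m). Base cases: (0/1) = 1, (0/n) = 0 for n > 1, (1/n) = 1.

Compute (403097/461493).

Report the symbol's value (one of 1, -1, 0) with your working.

1

reciprocity: (403097/461493) = +1·(461493/403097) since 403097 mod 4 = 1, 461493 mod 4 = 1; sign now +1
(461493/403097) = (58396/403097)   [reduce mod 403097]
58396 = 2^2·14599; (2/403097) = +1 since 403097 mod 8 = 1, so (58396/403097) = (+1)^2·(14599/403097); sign now +1
reciprocity: (14599/403097) = +1·(403097/14599) since 14599 mod 4 = 3, 403097 mod 4 = 1; sign now +1
(403097/14599) = (8924/14599)   [reduce mod 14599]
8924 = 2^2·2231; (2/14599) = +1 since 14599 mod 8 = 7, so (8924/14599) = (+1)^2·(2231/14599); sign now +1
reciprocity: (2231/14599) = -1·(14599/2231) since 2231 mod 4 = 3, 14599 mod 4 = 3; sign now -1
(14599/2231) = (1213/2231)   [reduce mod 2231]
reciprocity: (1213/2231) = +1·(2231/1213) since 1213 mod 4 = 1, 2231 mod 4 = 3; sign now -1
(2231/1213) = (1018/1213)   [reduce mod 1213]
1018 = 2^1·509; (2/1213) = -1 since 1213 mod 8 = 5, so (1018/1213) = (-1)^1·(509/1213); sign now +1
reciprocity: (509/1213) = +1·(1213/509) since 509 mod 4 = 1, 1213 mod 4 = 1; sign now +1
(1213/509) = (195/509)   [reduce mod 509]
reciprocity: (195/509) = +1·(509/195) since 195 mod 4 = 3, 509 mod 4 = 1; sign now +1
(509/195) = (119/195)   [reduce mod 195]
reciprocity: (119/195) = -1·(195/119) since 119 mod 4 = 3, 195 mod 4 = 3; sign now -1
(195/119) = (76/119)   [reduce mod 119]
76 = 2^2·19; (2/119) = +1 since 119 mod 8 = 7, so (76/119) = (+1)^2·(19/119); sign now -1
reciprocity: (19/119) = -1·(119/19) since 19 mod 4 = 3, 119 mod 4 = 3; sign now +1
(119/19) = (5/19)   [reduce mod 19]
reciprocity: (5/19) = +1·(19/5) since 5 mod 4 = 1, 19 mod 4 = 3; sign now +1
(19/5) = (4/5)   [reduce mod 5]
4 = 2^2·1; (2/5) = -1 since 5 mod 8 = 5, so (4/5) = (-1)^2·(1/5); sign now +1
(1/5) = 1; final value = sign = +1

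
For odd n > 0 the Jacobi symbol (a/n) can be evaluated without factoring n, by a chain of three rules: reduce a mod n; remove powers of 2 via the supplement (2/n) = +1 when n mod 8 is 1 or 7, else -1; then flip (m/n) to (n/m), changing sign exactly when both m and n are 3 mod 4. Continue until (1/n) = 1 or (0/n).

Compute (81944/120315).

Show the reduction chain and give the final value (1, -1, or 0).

factor out 2^3: 81944 = 2^3·10243; with 120315 mod 8 = 3, (2/120315) = -1; sign now -1; continue with (10243/120315)
flip (10243/120315) -> (120315/10243): both odd, 10243 mod 4 = 3, 120315 mod 4 = 3, so the flip contributes -1; sign now +1
(120315/10243): 120315 mod 10243 = 7642, so (120315/10243) = (7642/10243)
factor out 2^1: 7642 = 2^1·3821; with 10243 mod 8 = 3, (2/10243) = -1; sign now -1; continue with (3821/10243)
flip (3821/10243) -> (10243/3821): both odd, 3821 mod 4 = 1, 10243 mod 4 = 3, so the flip contributes +1; sign now -1
(10243/3821): 10243 mod 3821 = 2601, so (10243/3821) = (2601/3821)
flip (2601/3821) -> (3821/2601): both odd, 2601 mod 4 = 1, 3821 mod 4 = 1, so the flip contributes +1; sign now -1
(3821/2601): 3821 mod 2601 = 1220, so (3821/2601) = (1220/2601)
factor out 2^2: 1220 = 2^2·305; with 2601 mod 8 = 1, (2/2601) = +1; sign now -1; continue with (305/2601)
flip (305/2601) -> (2601/305): both odd, 305 mod 4 = 1, 2601 mod 4 = 1, so the flip contributes +1; sign now -1
(2601/305): 2601 mod 305 = 161, so (2601/305) = (161/305)
flip (161/305) -> (305/161): both odd, 161 mod 4 = 1, 305 mod 4 = 1, so the flip contributes +1; sign now -1
(305/161): 305 mod 161 = 144, so (305/161) = (144/161)
factor out 2^4: 144 = 2^4·9; with 161 mod 8 = 1, (2/161) = +1; sign now -1; continue with (9/161)
flip (9/161) -> (161/9): both odd, 9 mod 4 = 1, 161 mod 4 = 1, so the flip contributes +1; sign now -1
(161/9): 161 mod 9 = 8, so (161/9) = (8/9)
factor out 2^3: 8 = 2^3·1; with 9 mod 8 = 1, (2/9) = +1; sign now -1; continue with (1/9)
reached (1/9) = 1, so the symbol is -1

-1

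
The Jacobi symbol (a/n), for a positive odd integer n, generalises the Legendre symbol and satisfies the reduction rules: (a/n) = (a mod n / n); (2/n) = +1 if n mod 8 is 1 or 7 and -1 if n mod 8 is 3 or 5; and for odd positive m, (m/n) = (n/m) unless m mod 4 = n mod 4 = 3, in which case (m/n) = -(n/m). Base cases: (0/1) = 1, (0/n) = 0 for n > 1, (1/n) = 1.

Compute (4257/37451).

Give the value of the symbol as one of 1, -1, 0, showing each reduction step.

-1

flip (4257/37451) -> (37451/4257): both odd, 4257 mod 4 = 1, 37451 mod 4 = 3, so the flip contributes +1; sign now +1
(37451/4257): 37451 mod 4257 = 3395, so (37451/4257) = (3395/4257)
flip (3395/4257) -> (4257/3395): both odd, 3395 mod 4 = 3, 4257 mod 4 = 1, so the flip contributes +1; sign now +1
(4257/3395): 4257 mod 3395 = 862, so (4257/3395) = (862/3395)
factor out 2^1: 862 = 2^1·431; with 3395 mod 8 = 3, (2/3395) = -1; sign now -1; continue with (431/3395)
flip (431/3395) -> (3395/431): both odd, 431 mod 4 = 3, 3395 mod 4 = 3, so the flip contributes -1; sign now +1
(3395/431): 3395 mod 431 = 378, so (3395/431) = (378/431)
factor out 2^1: 378 = 2^1·189; with 431 mod 8 = 7, (2/431) = +1; sign now +1; continue with (189/431)
flip (189/431) -> (431/189): both odd, 189 mod 4 = 1, 431 mod 4 = 3, so the flip contributes +1; sign now +1
(431/189): 431 mod 189 = 53, so (431/189) = (53/189)
flip (53/189) -> (189/53): both odd, 53 mod 4 = 1, 189 mod 4 = 1, so the flip contributes +1; sign now +1
(189/53): 189 mod 53 = 30, so (189/53) = (30/53)
factor out 2^1: 30 = 2^1·15; with 53 mod 8 = 5, (2/53) = -1; sign now -1; continue with (15/53)
flip (15/53) -> (53/15): both odd, 15 mod 4 = 3, 53 mod 4 = 1, so the flip contributes +1; sign now -1
(53/15): 53 mod 15 = 8, so (53/15) = (8/15)
factor out 2^3: 8 = 2^3·1; with 15 mod 8 = 7, (2/15) = +1; sign now -1; continue with (1/15)
reached (1/15) = 1, so the symbol is -1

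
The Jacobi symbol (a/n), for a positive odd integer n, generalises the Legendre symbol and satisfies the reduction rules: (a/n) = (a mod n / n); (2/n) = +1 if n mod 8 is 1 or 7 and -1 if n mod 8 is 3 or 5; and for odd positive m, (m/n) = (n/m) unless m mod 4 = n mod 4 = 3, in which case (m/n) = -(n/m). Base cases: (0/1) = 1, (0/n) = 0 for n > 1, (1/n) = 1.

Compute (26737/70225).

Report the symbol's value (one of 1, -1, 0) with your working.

flip (26737/70225) -> (70225/26737): both odd, 26737 mod 4 = 1, 70225 mod 4 = 1, so the flip contributes +1; sign now +1
(70225/26737): 70225 mod 26737 = 16751, so (70225/26737) = (16751/26737)
flip (16751/26737) -> (26737/16751): both odd, 16751 mod 4 = 3, 26737 mod 4 = 1, so the flip contributes +1; sign now +1
(26737/16751): 26737 mod 16751 = 9986, so (26737/16751) = (9986/16751)
factor out 2^1: 9986 = 2^1·4993; with 16751 mod 8 = 7, (2/16751) = +1; sign now +1; continue with (4993/16751)
flip (4993/16751) -> (16751/4993): both odd, 4993 mod 4 = 1, 16751 mod 4 = 3, so the flip contributes +1; sign now +1
(16751/4993): 16751 mod 4993 = 1772, so (16751/4993) = (1772/4993)
factor out 2^2: 1772 = 2^2·443; with 4993 mod 8 = 1, (2/4993) = +1; sign now +1; continue with (443/4993)
flip (443/4993) -> (4993/443): both odd, 443 mod 4 = 3, 4993 mod 4 = 1, so the flip contributes +1; sign now +1
(4993/443): 4993 mod 443 = 120, so (4993/443) = (120/443)
factor out 2^3: 120 = 2^3·15; with 443 mod 8 = 3, (2/443) = -1; sign now -1; continue with (15/443)
flip (15/443) -> (443/15): both odd, 15 mod 4 = 3, 443 mod 4 = 3, so the flip contributes -1; sign now +1
(443/15): 443 mod 15 = 8, so (443/15) = (8/15)
factor out 2^3: 8 = 2^3·1; with 15 mod 8 = 7, (2/15) = +1; sign now +1; continue with (1/15)
reached (1/15) = 1, so the symbol is +1

1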